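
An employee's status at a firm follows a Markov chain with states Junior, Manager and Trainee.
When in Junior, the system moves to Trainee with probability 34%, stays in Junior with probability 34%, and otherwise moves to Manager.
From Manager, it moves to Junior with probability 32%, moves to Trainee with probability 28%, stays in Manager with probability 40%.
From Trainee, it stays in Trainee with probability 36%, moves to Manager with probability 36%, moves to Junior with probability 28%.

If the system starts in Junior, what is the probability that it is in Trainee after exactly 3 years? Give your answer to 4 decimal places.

0.3250

Propagate the distribution vector 3 years from Junior.
After 0 years: (1.0000, 0.0000, 0.0000)
After 1 year: (0.3400, 0.3200, 0.3400)
After 2 years: (0.3132, 0.3592, 0.3276)
After 3 years: (0.3132, 0.3618, 0.3250)
P(in Trainee after 3 years) = 0.3250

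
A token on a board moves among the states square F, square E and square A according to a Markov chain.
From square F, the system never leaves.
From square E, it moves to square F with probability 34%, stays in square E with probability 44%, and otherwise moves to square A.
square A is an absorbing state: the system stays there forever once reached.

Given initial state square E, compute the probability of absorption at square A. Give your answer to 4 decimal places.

Let h(s) be the probability of absorption at square A starting from transient state s. Then h(square A) = 1 and h(square F) = 0. By first-step analysis:
h(square E) = 0.34·0 + 0.44·h(square E) + 0.22·1
Solving: h(square E) = 0.3929.
Starting from square E, the probability is 0.3929.

0.3929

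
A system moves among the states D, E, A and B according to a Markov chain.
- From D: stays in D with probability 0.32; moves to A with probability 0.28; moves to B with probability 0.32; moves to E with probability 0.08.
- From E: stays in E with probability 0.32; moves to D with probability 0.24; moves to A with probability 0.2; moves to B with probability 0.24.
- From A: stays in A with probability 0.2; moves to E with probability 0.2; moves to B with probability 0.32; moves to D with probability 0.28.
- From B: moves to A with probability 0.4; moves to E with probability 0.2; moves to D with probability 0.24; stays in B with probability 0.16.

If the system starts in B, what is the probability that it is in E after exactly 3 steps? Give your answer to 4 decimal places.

Propagate the distribution vector 3 steps from B.
After 0 steps: (0.0000, 0.0000, 0.0000, 1.0000)
After 1 step: (0.2400, 0.2000, 0.4000, 0.1600)
After 2 steps: (0.2752, 0.1952, 0.2512, 0.2784)
After 3 steps: (0.2721, 0.1904, 0.2777, 0.2598)
P(in E after 3 steps) = 0.1904

0.1904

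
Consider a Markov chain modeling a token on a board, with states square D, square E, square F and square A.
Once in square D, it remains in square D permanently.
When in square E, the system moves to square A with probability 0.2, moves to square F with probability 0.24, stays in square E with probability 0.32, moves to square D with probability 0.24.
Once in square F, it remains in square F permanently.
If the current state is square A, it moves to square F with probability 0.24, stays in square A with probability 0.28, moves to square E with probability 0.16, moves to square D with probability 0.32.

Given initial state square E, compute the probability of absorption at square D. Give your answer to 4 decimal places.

0.5175

Let h(s) be the probability of absorption at square D starting from transient state s. Then h(square D) = 1 and h(square F) = 0. By first-step analysis:
h(square E) = 0.24·1 + 0.32·h(square E) + 0.24·0 + 0.2·h(square A)
h(square A) = 0.32·1 + 0.16·h(square E) + 0.24·0 + 0.28·h(square A)
Solving: h(square E) = 0.5175, h(square A) = 0.5594.
Starting from square E, the probability is 0.5175.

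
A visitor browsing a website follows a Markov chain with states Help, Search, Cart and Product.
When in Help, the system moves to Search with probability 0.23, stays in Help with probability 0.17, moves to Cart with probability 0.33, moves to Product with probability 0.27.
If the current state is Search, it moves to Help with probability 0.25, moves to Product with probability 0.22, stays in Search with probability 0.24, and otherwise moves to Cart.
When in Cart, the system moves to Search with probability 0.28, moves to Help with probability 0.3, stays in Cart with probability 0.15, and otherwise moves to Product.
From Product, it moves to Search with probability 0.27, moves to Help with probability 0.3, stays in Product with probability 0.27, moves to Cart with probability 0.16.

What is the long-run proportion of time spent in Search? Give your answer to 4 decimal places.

Let the stationary distribution be π with π = πP and π_1 + π_2 + π_3 + π_4 = 1.
π_1 = 0.17·π_1 + 0.25·π_2 + 0.3·π_3 + 0.3·π_4
π_2 = 0.23·π_1 + 0.24·π_2 + 0.28·π_3 + 0.27·π_4
π_3 = 0.33·π_1 + 0.29·π_2 + 0.15·π_3 + 0.16·π_4
Solving with the normalization constraint gives π = (0.2542, 0.2545, 0.2340, 0.2573).
So the stationary probability of Search is 0.2545.

0.2545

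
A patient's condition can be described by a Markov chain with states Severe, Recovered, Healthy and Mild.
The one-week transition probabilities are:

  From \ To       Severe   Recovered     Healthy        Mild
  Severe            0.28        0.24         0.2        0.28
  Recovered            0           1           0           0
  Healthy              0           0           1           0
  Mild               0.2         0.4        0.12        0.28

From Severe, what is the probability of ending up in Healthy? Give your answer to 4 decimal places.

0.3841

Let h(s) be the probability of absorption at Healthy starting from transient state s. Then h(Healthy) = 1 and h(Recovered) = 0. By first-step analysis:
h(Severe) = 0.28·h(Severe) + 0.24·0 + 0.2·1 + 0.28·h(Mild)
h(Mild) = 0.2·h(Severe) + 0.4·0 + 0.12·1 + 0.28·h(Mild)
Solving: h(Severe) = 0.3841, h(Mild) = 0.2734.
Starting from Severe, the probability is 0.3841.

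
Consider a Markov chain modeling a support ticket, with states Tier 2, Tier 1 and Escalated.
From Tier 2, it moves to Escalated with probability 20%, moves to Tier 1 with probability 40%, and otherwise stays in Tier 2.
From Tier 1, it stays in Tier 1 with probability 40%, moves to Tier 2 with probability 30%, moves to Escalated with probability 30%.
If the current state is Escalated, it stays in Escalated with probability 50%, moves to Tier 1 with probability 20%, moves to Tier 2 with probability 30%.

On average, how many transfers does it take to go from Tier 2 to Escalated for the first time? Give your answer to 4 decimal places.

4.1667

Let t(s) be the expected number of transfers to first reach Escalated from state s, with t(Escalated) = 0. Conditioning on the first transfer:
t(Tier 2) = 1 + 0.4·t(Tier 2) + 0.4·t(Tier 1)
t(Tier 1) = 1 + 0.3·t(Tier 2) + 0.4·t(Tier 1)
Solving: t(Tier 2) = 4.1667, t(Tier 1) = 3.7500.
Expected transfers from Tier 2 to Escalated: 4.1667.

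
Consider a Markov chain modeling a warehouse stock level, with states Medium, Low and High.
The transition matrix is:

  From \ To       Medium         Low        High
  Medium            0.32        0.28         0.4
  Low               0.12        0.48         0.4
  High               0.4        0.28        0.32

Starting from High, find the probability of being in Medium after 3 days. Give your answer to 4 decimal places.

Propagate the distribution vector 3 days from High.
After 0 days: (0.0000, 0.0000, 1.0000)
After 1 day: (0.4000, 0.2800, 0.3200)
After 2 days: (0.2896, 0.3360, 0.3744)
After 3 days: (0.2828, 0.3472, 0.3700)
P(in Medium after 3 days) = 0.2828

0.2828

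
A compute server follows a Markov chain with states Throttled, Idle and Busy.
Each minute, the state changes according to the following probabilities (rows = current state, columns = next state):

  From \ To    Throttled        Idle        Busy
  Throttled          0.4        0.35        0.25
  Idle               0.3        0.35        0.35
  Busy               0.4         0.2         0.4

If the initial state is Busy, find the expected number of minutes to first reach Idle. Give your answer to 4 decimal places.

3.8462

Let t(s) be the expected number of minutes to first reach Idle from state s, with t(Idle) = 0. Conditioning on the first minute:
t(Throttled) = 1 + 0.4·t(Throttled) + 0.25·t(Busy)
t(Busy) = 1 + 0.4·t(Throttled) + 0.4·t(Busy)
Solving: t(Throttled) = 3.2692, t(Busy) = 3.8462.
Expected minutes from Busy to Idle: 3.8462.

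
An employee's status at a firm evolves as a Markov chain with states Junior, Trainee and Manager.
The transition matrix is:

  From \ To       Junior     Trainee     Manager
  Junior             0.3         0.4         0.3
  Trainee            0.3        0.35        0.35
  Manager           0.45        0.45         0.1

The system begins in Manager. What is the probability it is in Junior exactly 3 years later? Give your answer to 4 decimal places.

0.3454

Propagate the distribution vector 3 years from Manager.
After 0 years: (0.0000, 0.0000, 1.0000)
After 1 year: (0.4500, 0.4500, 0.1000)
After 2 years: (0.3150, 0.3825, 0.3025)
After 3 years: (0.3454, 0.3960, 0.2586)
P(in Junior after 3 years) = 0.3454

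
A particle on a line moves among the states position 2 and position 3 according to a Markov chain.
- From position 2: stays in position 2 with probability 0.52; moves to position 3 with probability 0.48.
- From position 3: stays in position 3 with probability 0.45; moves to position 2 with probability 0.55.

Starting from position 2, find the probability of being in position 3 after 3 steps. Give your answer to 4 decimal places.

0.4660

Propagate the distribution vector 3 steps from position 2.
After 0 steps: (1.0000, 0.0000)
After 1 step: (0.5200, 0.4800)
After 2 steps: (0.5344, 0.4656)
After 3 steps: (0.5340, 0.4660)
P(in position 3 after 3 steps) = 0.4660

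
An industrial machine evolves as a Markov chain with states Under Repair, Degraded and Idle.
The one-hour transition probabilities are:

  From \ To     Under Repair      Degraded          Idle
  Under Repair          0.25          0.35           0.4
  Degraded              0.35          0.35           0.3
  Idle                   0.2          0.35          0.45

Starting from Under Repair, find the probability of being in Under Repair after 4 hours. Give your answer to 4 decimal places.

0.2658

Propagate the distribution vector 4 hours from Under Repair.
After 0 hours: (1.0000, 0.0000, 0.0000)
After 1 hour: (0.2500, 0.3500, 0.4000)
After 2 hours: (0.2650, 0.3500, 0.3850)
After 3 hours: (0.2658, 0.3500, 0.3843)
After 4 hours: (0.2658, 0.3500, 0.3842)
P(in Under Repair after 4 hours) = 0.2658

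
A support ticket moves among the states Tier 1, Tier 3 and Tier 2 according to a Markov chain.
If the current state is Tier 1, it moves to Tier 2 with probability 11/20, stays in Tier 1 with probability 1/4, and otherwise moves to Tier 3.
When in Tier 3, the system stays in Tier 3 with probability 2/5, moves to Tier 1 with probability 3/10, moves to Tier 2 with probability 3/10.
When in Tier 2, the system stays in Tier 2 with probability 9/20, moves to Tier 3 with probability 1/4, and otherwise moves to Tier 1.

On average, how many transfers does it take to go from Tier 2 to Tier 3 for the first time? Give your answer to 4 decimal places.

Let t(s) be the expected number of transfers to first reach Tier 3 from state s, with t(Tier 3) = 0. Conditioning on the first transfer:
t(Tier 1) = 1 + 0.25·t(Tier 1) + 0.55·t(Tier 2)
t(Tier 2) = 1 + 0.3·t(Tier 1) + 0.45·t(Tier 2)
Solving: t(Tier 1) = 4.4444, t(Tier 2) = 4.2424.
Expected transfers from Tier 2 to Tier 3: 4.2424.

4.2424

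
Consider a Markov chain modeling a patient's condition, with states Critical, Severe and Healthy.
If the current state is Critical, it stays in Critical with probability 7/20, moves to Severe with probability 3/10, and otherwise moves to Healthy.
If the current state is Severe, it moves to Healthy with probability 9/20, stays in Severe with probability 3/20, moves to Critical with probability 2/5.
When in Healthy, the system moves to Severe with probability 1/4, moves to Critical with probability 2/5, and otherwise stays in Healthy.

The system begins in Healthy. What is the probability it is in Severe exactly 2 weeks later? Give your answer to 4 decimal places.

Sum over the intermediate state after 1 week:
P = P(Healthy→Critical)·P(Critical→Severe) + P(Healthy→Severe)·P(Severe→Severe) + P(Healthy→Healthy)·P(Healthy→Severe)
  = 0.4×0.3 + 0.25×0.15 + 0.35×0.25
  = 0.1200 + 0.0375 + 0.0875 = 0.2450

0.2450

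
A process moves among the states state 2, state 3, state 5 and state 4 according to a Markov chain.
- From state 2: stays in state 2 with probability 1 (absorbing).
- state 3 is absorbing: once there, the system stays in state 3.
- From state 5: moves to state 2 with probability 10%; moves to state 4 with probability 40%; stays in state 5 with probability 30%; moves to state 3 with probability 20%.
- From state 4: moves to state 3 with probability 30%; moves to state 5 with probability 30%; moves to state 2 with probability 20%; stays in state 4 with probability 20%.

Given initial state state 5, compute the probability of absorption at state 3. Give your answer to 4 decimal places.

Let h(s) be the probability of absorption at state 3 starting from transient state s. Then h(state 3) = 1 and h(state 2) = 0. By first-step analysis:
h(state 5) = 0.1·0 + 0.2·1 + 0.3·h(state 5) + 0.4·h(state 4)
h(state 4) = 0.2·0 + 0.3·1 + 0.3·h(state 5) + 0.2·h(state 4)
Solving: h(state 5) = 0.6364, h(state 4) = 0.6136.
Starting from state 5, the probability is 0.6364.

0.6364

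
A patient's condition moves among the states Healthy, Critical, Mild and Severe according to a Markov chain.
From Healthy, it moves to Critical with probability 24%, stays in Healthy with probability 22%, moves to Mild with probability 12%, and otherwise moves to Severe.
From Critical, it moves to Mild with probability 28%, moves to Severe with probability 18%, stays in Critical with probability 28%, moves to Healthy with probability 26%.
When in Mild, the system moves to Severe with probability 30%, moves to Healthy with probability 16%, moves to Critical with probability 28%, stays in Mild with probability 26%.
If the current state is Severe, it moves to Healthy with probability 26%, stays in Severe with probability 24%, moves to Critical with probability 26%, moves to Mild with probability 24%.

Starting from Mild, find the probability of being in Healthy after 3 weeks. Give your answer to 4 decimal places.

Propagate the distribution vector 3 weeks from Mild.
After 0 weeks: (0.0000, 0.0000, 1.0000, 0.0000)
After 1 week: (0.1600, 0.2800, 0.2600, 0.3000)
After 2 weeks: (0.2276, 0.2676, 0.2372, 0.2676)
After 3 weeks: (0.2272, 0.2655, 0.2281, 0.2791)
P(in Healthy after 3 weeks) = 0.2272

0.2272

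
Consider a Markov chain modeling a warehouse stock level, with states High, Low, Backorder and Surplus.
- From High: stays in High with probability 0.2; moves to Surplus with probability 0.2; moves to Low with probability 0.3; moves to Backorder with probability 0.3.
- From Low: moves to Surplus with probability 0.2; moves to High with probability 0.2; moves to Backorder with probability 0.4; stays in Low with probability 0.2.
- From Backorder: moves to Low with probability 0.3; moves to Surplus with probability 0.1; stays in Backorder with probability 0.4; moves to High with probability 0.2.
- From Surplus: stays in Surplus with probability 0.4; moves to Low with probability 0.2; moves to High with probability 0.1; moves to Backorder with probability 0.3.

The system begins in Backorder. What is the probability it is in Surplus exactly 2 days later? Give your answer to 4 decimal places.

0.1800

Propagate the distribution vector 2 days from Backorder.
After 0 days: (0.0000, 0.0000, 1.0000, 0.0000)
After 1 day: (0.2000, 0.3000, 0.4000, 0.1000)
After 2 days: (0.1900, 0.2600, 0.3700, 0.1800)
P(in Surplus after 2 days) = 0.1800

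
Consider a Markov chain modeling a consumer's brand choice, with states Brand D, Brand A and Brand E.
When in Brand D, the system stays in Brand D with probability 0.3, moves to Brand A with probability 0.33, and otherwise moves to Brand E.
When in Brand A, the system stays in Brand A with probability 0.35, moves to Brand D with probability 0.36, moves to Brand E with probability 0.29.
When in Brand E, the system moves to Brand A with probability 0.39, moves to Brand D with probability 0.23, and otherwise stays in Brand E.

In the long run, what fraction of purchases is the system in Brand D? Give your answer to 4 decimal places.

Let the stationary distribution be π with π = πP and π_1 + π_2 + π_3 = 1.
π_1 = 0.3·π_1 + 0.36·π_2 + 0.23·π_3
π_2 = 0.33·π_1 + 0.35·π_2 + 0.39·π_3
Solving with the normalization constraint gives π = (0.2973, 0.3578, 0.3448).
So the stationary probability of Brand D is 0.2973.

0.2973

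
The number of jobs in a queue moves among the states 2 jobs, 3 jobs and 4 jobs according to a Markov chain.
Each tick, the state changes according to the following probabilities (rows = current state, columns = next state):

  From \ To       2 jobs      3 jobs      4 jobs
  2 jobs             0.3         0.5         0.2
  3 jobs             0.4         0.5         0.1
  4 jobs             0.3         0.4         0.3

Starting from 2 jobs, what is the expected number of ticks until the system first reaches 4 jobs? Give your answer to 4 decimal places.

6.6667

Let t(s) be the expected number of ticks to first reach 4 jobs from state s, with t(4 jobs) = 0. Conditioning on the first tick:
t(2 jobs) = 1 + 0.3·t(2 jobs) + 0.5·t(3 jobs)
t(3 jobs) = 1 + 0.4·t(2 jobs) + 0.5·t(3 jobs)
Solving: t(2 jobs) = 6.6667, t(3 jobs) = 7.3333.
Expected ticks from 2 jobs to 4 jobs: 6.6667.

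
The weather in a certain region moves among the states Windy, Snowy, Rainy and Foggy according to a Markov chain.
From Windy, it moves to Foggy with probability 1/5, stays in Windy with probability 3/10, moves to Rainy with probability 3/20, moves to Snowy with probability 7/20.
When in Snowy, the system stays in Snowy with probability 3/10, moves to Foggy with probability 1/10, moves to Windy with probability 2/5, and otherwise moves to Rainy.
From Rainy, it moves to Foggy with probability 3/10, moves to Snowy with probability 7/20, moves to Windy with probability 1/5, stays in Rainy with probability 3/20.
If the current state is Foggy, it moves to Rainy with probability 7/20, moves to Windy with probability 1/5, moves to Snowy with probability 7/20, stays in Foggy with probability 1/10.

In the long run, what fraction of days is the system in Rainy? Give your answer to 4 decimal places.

0.2006

Let the stationary distribution be π with π = πP and π_1 + π_2 + π_3 + π_4 = 1.
π_1 = 0.3·π_1 + 0.4·π_2 + 0.2·π_3 + 0.2·π_4
π_2 = 0.35·π_1 + 0.3·π_2 + 0.35·π_3 + 0.35·π_4
π_3 = 0.15·π_1 + 0.2·π_2 + 0.15·π_3 + 0.35·π_4
Solving with the normalization constraint gives π = (0.2963, 0.3333, 0.2006, 0.1698).
So the stationary probability of Rainy is 0.2006.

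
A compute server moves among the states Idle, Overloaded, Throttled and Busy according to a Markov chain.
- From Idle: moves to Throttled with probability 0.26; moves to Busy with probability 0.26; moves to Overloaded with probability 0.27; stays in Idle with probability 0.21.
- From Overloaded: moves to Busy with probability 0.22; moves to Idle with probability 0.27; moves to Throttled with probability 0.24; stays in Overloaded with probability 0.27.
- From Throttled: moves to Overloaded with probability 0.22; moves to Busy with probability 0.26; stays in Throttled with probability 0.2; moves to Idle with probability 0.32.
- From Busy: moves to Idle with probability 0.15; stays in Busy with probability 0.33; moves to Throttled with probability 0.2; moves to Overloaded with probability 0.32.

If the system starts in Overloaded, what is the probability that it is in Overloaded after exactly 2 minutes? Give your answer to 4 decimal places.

0.2690

Propagate the distribution vector 2 minutes from Overloaded.
After 0 minutes: (0.0000, 1.0000, 0.0000, 0.0000)
After 1 minute: (0.2700, 0.2700, 0.2400, 0.2200)
After 2 minutes: (0.2394, 0.2690, 0.2270, 0.2646)
P(in Overloaded after 2 minutes) = 0.2690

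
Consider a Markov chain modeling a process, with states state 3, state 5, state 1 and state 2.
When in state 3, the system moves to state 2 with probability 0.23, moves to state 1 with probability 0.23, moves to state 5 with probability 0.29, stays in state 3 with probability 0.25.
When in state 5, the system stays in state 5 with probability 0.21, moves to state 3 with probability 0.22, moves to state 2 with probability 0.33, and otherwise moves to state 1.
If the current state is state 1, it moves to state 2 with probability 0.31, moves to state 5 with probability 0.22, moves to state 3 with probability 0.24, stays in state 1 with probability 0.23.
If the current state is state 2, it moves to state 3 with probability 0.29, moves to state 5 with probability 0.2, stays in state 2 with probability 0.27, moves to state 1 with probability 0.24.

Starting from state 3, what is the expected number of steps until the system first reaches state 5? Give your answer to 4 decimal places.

3.9934

Let t(s) be the expected number of steps to first reach state 5 from state s, with t(state 5) = 0. Conditioning on the first step:
t(state 3) = 1 + 0.25·t(state 3) + 0.23·t(state 1) + 0.23·t(state 2)
t(state 1) = 1 + 0.24·t(state 3) + 0.23·t(state 1) + 0.31·t(state 2)
t(state 2) = 1 + 0.29·t(state 3) + 0.24·t(state 1) + 0.27·t(state 2)
Solving: t(state 3) = 3.9934, t(state 1) = 4.3032, t(state 2) = 4.3710.
Expected steps from state 3 to state 5: 3.9934.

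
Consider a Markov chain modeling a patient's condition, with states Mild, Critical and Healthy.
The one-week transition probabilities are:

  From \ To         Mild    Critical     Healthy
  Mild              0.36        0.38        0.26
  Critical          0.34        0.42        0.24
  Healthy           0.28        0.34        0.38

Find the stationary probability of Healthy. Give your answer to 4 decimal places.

Let the stationary distribution be π with π = πP and π_1 + π_2 + π_3 = 1.
π_1 = 0.36·π_1 + 0.34·π_2 + 0.28·π_3
π_2 = 0.38·π_1 + 0.42·π_2 + 0.34·π_3
Solving with the normalization constraint gives π = (0.3294, 0.3839, 0.2867).
So the stationary probability of Healthy is 0.2867.

0.2867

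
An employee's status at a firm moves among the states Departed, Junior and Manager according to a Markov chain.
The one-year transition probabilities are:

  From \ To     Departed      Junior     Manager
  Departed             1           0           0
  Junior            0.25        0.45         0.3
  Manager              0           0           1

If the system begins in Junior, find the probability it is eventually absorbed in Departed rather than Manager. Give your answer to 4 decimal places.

Let h(s) be the probability of absorption at Departed starting from transient state s. Then h(Departed) = 1 and h(Manager) = 0. By first-step analysis:
h(Junior) = 0.25·1 + 0.45·h(Junior) + 0.3·0
Solving: h(Junior) = 0.4545.
Starting from Junior, the probability is 0.4545.

0.4545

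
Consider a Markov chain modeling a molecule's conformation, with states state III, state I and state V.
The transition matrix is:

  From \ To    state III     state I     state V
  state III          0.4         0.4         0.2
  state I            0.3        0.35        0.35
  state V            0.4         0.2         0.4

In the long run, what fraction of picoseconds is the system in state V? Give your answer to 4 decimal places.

0.3103

Let the stationary distribution be π with π = πP and π_1 + π_2 + π_3 = 1.
π_1 = 0.4·π_1 + 0.3·π_2 + 0.4·π_3
π_2 = 0.4·π_1 + 0.35·π_2 + 0.2·π_3
Solving with the normalization constraint gives π = (0.3678, 0.3218, 0.3103).
So the stationary probability of state V is 0.3103.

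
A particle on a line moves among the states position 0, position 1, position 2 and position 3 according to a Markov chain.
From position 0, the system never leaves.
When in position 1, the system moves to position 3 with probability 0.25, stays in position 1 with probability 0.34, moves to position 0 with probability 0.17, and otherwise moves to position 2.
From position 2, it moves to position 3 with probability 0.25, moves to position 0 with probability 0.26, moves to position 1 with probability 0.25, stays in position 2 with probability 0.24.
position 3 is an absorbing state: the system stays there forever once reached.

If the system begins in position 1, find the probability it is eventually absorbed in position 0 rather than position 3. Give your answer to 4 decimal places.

0.4339

Let h(s) be the probability of absorption at position 0 starting from transient state s. Then h(position 0) = 1 and h(position 3) = 0. By first-step analysis:
h(position 1) = 0.17·1 + 0.34·h(position 1) + 0.24·h(position 2) + 0.25·0
h(position 2) = 0.26·1 + 0.25·h(position 1) + 0.24·h(position 2) + 0.25·0
Solving: h(position 1) = 0.4339, h(position 2) = 0.4848.
Starting from position 1, the probability is 0.4339.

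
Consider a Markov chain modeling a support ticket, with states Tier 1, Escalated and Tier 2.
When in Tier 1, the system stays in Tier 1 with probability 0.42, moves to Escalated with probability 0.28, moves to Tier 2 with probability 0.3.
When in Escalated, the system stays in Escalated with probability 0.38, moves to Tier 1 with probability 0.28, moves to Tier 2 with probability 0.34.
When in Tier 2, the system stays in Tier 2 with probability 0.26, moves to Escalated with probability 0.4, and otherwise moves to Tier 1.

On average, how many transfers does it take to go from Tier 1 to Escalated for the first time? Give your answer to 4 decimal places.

Let t(s) be the expected number of transfers to first reach Escalated from state s, with t(Escalated) = 0. Conditioning on the first transfer:
t(Tier 1) = 1 + 0.42·t(Tier 1) + 0.3·t(Tier 2)
t(Tier 2) = 1 + 0.34·t(Tier 1) + 0.26·t(Tier 2)
Solving: t(Tier 1) = 3.1785, t(Tier 2) = 2.8117.
Expected transfers from Tier 1 to Escalated: 3.1785.

3.1785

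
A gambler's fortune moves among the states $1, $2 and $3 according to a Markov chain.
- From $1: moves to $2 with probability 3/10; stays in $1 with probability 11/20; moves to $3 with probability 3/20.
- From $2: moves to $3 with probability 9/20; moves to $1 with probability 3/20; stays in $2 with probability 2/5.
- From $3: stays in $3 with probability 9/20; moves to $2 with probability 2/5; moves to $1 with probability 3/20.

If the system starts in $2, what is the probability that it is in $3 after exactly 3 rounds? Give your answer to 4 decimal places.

Propagate the distribution vector 3 rounds from $2.
After 0 rounds: (0.0000, 1.0000, 0.0000)
After 1 round: (0.1500, 0.4000, 0.4500)
After 2 rounds: (0.2100, 0.3850, 0.4050)
After 3 rounds: (0.2340, 0.3790, 0.3870)
P(in $3 after 3 rounds) = 0.3870

0.3870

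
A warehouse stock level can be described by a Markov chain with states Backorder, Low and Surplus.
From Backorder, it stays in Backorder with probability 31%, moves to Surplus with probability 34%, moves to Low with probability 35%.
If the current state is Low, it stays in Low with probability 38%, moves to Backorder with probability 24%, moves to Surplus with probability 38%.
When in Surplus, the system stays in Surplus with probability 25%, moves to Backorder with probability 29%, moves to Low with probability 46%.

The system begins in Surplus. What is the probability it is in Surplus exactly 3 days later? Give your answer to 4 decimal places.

Propagate the distribution vector 3 days from Surplus.
After 0 days: (0.0000, 0.0000, 1.0000)
After 1 day: (0.2900, 0.4600, 0.2500)
After 2 days: (0.2728, 0.3913, 0.3359)
After 3 days: (0.2759, 0.3987, 0.3254)
P(in Surplus after 3 days) = 0.3254

0.3254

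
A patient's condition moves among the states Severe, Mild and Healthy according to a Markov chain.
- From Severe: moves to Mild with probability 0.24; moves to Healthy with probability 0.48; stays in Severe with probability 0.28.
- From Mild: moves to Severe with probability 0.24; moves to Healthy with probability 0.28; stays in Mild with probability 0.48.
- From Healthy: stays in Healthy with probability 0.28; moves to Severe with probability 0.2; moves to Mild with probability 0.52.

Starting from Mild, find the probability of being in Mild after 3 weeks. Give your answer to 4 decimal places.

0.4359

Propagate the distribution vector 3 weeks from Mild.
After 0 weeks: (0.0000, 1.0000, 0.0000)
After 1 week: (0.2400, 0.4800, 0.2800)
After 2 weeks: (0.2384, 0.4336, 0.3280)
After 3 weeks: (0.2364, 0.4359, 0.3277)
P(in Mild after 3 weeks) = 0.4359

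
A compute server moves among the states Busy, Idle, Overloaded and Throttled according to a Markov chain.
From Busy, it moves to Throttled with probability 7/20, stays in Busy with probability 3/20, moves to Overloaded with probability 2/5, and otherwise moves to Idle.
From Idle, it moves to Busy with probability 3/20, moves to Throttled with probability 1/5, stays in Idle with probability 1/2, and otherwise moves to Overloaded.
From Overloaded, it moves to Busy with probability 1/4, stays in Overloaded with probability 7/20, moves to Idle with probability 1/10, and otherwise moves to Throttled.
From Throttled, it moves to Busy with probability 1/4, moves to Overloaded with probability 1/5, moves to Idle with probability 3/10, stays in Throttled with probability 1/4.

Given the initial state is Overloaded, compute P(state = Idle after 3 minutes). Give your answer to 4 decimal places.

Propagate the distribution vector 3 minutes from Overloaded.
After 0 minutes: (0.0000, 0.0000, 1.0000, 0.0000)
After 1 minute: (0.2500, 0.1000, 0.3500, 0.3000)
After 2 minutes: (0.2150, 0.2000, 0.2975, 0.2875)
After 3 minutes: (0.2085, 0.2375, 0.2776, 0.2764)
P(in Idle after 3 minutes) = 0.2375

0.2375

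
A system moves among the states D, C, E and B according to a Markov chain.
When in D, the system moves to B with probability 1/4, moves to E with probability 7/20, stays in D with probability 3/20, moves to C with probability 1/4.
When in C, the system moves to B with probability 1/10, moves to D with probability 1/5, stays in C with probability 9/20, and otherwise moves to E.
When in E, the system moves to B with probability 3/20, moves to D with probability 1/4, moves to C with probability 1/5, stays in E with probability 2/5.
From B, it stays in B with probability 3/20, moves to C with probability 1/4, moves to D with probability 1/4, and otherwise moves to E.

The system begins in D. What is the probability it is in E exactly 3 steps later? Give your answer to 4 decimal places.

Propagate the distribution vector 3 steps from D.
After 0 steps: (1.0000, 0.0000, 0.0000, 0.0000)
After 1 step: (0.1500, 0.2500, 0.3500, 0.2500)
After 2 steps: (0.2225, 0.2825, 0.3425, 0.1525)
After 3 steps: (0.2136, 0.2894, 0.3389, 0.1581)
P(in E after 3 steps) = 0.3389

0.3389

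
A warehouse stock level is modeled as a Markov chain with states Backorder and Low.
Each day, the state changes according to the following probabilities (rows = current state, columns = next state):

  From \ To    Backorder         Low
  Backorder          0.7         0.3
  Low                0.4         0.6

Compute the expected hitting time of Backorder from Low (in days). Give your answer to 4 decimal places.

Let t(s) be the expected number of days to first reach Backorder from state s, with t(Backorder) = 0. Conditioning on the first day:
t(Low) = 1 + 0.6·t(Low)
Solving: t(Low) = 2.5000.
Expected days from Low to Backorder: 2.5000.

2.5000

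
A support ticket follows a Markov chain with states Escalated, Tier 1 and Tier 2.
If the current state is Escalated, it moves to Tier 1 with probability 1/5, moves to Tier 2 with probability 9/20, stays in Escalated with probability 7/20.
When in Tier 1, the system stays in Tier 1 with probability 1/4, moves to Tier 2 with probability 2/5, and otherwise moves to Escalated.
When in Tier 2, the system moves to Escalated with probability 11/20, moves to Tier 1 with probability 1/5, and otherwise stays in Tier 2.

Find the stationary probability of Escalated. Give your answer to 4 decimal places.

0.4232

Let the stationary distribution be π with π = πP and π_1 + π_2 + π_3 = 1.
π_1 = 0.35·π_1 + 0.35·π_2 + 0.55·π_3
π_2 = 0.2·π_1 + 0.25·π_2 + 0.2·π_3
Solving with the normalization constraint gives π = (0.4232, 0.2105, 0.3662).
So the stationary probability of Escalated is 0.4232.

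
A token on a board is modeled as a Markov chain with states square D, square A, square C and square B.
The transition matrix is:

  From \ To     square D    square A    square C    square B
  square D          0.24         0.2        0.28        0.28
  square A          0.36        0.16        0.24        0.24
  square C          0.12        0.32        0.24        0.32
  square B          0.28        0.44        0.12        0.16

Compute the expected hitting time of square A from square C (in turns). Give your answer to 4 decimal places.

Let t(s) be the expected number of turns to first reach square A from state s, with t(square A) = 0. Conditioning on the first turn:
t(square D) = 1 + 0.24·t(square D) + 0.28·t(square C) + 0.28·t(square B)
t(square C) = 1 + 0.12·t(square D) + 0.24·t(square C) + 0.32·t(square B)
t(square B) = 1 + 0.28·t(square D) + 0.12·t(square C) + 0.16·t(square B)
Solving: t(square D) = 3.4541, t(square C) = 3.0294, t(square B) = 2.7746.
Expected turns from square C to square A: 3.0294.

3.0294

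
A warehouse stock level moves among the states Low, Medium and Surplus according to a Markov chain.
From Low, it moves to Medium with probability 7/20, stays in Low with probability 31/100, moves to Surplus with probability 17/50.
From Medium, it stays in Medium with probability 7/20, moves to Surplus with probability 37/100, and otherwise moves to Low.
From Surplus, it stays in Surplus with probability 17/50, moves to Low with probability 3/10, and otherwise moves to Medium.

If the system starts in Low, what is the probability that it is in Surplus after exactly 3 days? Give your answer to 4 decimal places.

Propagate the distribution vector 3 days from Low.
After 0 days: (1.0000, 0.0000, 0.0000)
After 1 day: (0.3100, 0.3500, 0.3400)
After 2 days: (0.2961, 0.3534, 0.3505)
After 3 days: (0.2959, 0.3535, 0.3506)
P(in Surplus after 3 days) = 0.3506

0.3506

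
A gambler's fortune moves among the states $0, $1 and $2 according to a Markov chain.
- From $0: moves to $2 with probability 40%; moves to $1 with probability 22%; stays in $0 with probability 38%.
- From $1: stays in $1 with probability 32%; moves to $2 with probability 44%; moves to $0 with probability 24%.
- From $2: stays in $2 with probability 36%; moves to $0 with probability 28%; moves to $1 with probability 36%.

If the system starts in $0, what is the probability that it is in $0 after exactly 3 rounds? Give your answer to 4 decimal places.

Propagate the distribution vector 3 rounds from $0.
After 0 rounds: (1.0000, 0.0000, 0.0000)
After 1 round: (0.3800, 0.2200, 0.4000)
After 2 rounds: (0.3092, 0.2980, 0.3928)
After 3 rounds: (0.2990, 0.3048, 0.3962)
P(in $0 after 3 rounds) = 0.2990

0.2990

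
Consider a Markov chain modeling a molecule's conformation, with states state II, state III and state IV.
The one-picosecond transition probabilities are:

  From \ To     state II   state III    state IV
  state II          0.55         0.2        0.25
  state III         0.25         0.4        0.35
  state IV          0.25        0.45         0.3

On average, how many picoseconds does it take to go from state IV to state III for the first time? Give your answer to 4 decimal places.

Let t(s) be the expected number of picoseconds to first reach state III from state s, with t(state III) = 0. Conditioning on the first picosecond:
t(state II) = 1 + 0.55·t(state II) + 0.25·t(state IV)
t(state IV) = 1 + 0.25·t(state II) + 0.3·t(state IV)
Solving: t(state II) = 3.7624, t(state IV) = 2.7723.
Expected picoseconds from state IV to state III: 2.7723.

2.7723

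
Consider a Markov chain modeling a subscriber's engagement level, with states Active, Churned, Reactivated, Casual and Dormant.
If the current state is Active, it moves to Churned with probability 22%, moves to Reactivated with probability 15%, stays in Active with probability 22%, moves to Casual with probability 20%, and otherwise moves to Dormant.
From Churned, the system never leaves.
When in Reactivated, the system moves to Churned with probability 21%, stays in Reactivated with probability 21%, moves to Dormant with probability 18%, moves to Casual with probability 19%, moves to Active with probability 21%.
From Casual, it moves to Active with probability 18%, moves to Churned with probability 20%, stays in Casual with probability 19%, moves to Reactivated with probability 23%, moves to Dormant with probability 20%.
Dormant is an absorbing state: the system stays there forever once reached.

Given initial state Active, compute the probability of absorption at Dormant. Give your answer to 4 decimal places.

0.4861

Let h(s) be the probability of absorption at Dormant starting from transient state s. Then h(Dormant) = 1 and h(Churned) = 0. By first-step analysis:
h(Active) = 0.22·h(Active) + 0.22·0 + 0.15·h(Reactivated) + 0.2·h(Casual) + 0.21·1
h(Reactivated) = 0.21·h(Active) + 0.21·0 + 0.21·h(Reactivated) + 0.19·h(Casual) + 0.18·1
h(Casual) = 0.18·h(Active) + 0.2·0 + 0.23·h(Reactivated) + 0.19·h(Casual) + 0.2·1
Solving: h(Active) = 0.4861, h(Reactivated) = 0.4749, h(Casual) = 0.4898.
Starting from Active, the probability is 0.4861.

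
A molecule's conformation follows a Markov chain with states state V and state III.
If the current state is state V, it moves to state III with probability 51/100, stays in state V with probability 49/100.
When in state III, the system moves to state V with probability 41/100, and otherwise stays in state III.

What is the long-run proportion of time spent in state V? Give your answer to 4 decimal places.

Let the stationary distribution be π with π = πP and π_1 + π_2 = 1.
π_1 = 0.49·π_1 + 0.41·π_2
Solving with the normalization constraint gives π = (0.4457, 0.5543).
So the stationary probability of state V is 0.4457.

0.4457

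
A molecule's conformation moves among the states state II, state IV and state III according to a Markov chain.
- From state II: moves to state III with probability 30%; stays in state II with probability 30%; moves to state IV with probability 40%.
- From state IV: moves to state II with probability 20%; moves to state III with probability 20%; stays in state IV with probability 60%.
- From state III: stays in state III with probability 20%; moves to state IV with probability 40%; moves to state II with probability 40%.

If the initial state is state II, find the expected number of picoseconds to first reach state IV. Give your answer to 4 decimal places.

2.5000

Let t(s) be the expected number of picoseconds to first reach state IV from state s, with t(state IV) = 0. Conditioning on the first picosecond:
t(state II) = 1 + 0.3·t(state II) + 0.3·t(state III)
t(state III) = 1 + 0.4·t(state II) + 0.2·t(state III)
Solving: t(state II) = 2.5000, t(state III) = 2.5000.
Expected picoseconds from state II to state IV: 2.5000.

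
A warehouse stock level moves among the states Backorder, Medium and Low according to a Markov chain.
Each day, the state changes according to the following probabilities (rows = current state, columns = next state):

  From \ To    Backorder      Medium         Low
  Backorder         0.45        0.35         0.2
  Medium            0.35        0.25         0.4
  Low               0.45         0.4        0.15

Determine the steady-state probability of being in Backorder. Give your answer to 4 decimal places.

0.4170

Let the stationary distribution be π with π = πP and π_1 + π_2 + π_3 = 1.
π_1 = 0.45·π_1 + 0.35·π_2 + 0.45·π_3
π_2 = 0.35·π_1 + 0.25·π_2 + 0.4·π_3
Solving with the normalization constraint gives π = (0.4170, 0.3297, 0.2533).
So the stationary probability of Backorder is 0.4170.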